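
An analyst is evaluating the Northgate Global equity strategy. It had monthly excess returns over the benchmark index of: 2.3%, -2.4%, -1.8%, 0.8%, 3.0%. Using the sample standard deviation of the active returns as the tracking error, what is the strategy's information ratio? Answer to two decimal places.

Mean return r̄ = 1.90 / 5 = 0.3800%
Σ(r − r̄)² = (2.3 − 0.3800)² + (-2.4 − 0.3800)² + (-1.8 − 0.3800)² + … = 23.2080
σ = √[23.2080 / 4] = 2.4087%
IR = r̄ / tracking error = 0.3800 / 2.4087 = 0.1578

0.16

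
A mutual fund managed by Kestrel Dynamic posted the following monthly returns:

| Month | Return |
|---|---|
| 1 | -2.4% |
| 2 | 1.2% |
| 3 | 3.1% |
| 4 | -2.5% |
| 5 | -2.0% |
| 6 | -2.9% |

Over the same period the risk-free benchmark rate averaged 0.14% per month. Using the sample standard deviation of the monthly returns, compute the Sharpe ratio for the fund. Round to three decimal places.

μ = (-2.4 + 1.2 + 3.1 − 2.5 − 2 − 2.9) / 6 = -0.9167%
Σ(r − μ)² = 30.4283; sample σ = √(30.4283/5) = 2.4669%
Sharpe = (μ − rf) / σ = (-0.9167 − 0.14) / 2.4669 = -1.0567 / 2.4669 = -0.4284

-0.428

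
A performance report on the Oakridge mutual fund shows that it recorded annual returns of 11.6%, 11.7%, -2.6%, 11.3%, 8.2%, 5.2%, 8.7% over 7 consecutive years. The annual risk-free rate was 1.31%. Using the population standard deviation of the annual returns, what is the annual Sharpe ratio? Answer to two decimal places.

μ = (11.6 + 11.7 − 2.6 + 11.3 + 8.2 + 5.2 + 8.7) / 7 = 7.7286%
Σ(r − μ)² = (11.6 − 7.7286)² + (11.7 − 7.7286)² + (-2.6 − 7.7286)² + … = 157.7543
σ = √[157.7543 / 7] = 4.7472%
Sharpe = (μ − rf) / σ = (7.7286 − 1.31) / 4.7472 = 6.4186 / 4.7472 = 1.3521

1.35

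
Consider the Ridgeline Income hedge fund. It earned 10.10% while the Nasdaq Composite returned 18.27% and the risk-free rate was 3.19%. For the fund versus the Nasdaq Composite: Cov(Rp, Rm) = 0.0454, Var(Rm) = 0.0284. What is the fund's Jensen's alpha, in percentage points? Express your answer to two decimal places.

-17.20

β = Cov / Var = 0.0454 / 0.0284 = 1.5986
E[R] = Rf + β(Rm − Rf) = 3.19% + 1.5986 × (18.27% − 3.19%) = 27.2969%
α = Rp − E[R] = 10.10% − 27.2969% = -17.1969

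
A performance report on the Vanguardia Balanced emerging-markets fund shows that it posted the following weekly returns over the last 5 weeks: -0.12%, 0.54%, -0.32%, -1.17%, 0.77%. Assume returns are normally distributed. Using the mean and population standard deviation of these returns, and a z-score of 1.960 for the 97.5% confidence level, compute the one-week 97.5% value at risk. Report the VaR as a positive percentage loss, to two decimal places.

Mean return μ = -0.300 / 5 = -0.0600%
Population std dev = √[2.3522 / 5] = 0.6859%
VaR = −(μ − z·σ) = −(-0.0600 − 1.960 × 0.6859) = −(-1.4044) = 1.4044%

1.40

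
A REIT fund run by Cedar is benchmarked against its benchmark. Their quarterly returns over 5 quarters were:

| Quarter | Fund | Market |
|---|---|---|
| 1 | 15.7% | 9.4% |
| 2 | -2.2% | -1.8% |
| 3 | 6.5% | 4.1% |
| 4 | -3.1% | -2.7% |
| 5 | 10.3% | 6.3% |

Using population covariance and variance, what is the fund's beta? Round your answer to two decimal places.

1.55

r̄p = 5.4400%,  r̄m = 3.0600%
Cov = Σ(rp − r̄p)(rm − r̄m) / 5 = 33.6436
Var(rm) = Σ(rm − r̄m)² / 5 = 21.7144
β = Cov / Var = 33.6436 / 21.7144 = 1.5494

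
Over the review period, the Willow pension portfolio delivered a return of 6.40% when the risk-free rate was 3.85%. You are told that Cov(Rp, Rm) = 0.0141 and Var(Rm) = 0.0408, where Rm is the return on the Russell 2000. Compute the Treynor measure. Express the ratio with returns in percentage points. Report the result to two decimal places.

β = Cov / Var = 0.0141 / 0.0408 = 0.3456
Treynor = (Rp − Rf) / β = (6.40% − 3.85%) / 0.3456 = 2.55 / 0.3456 = 7.3785

7.38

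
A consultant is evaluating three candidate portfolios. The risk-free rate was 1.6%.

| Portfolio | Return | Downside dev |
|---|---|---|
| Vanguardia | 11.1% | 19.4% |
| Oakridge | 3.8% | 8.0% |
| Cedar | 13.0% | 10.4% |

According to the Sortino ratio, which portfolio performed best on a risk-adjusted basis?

Cedar

Vanguardia: Sortino ratio = (11.1% − 1.6%) / 19.4% = 0.490
Oakridge: Sortino ratio = (3.8% − 1.6%) / 8.0% = 0.275
Cedar: Sortino ratio = (13.0% − 1.6%) / 10.4% = 1.096
Highest: Cedar (1.096).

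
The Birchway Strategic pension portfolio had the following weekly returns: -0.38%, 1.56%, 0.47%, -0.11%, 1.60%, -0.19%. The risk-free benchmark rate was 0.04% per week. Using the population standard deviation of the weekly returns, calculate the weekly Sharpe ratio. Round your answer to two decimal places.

μ = (-0.38 + 1.56 + 0.47 − 0.11 + 1.6 − 0.19) / 6 = 2.950 / 6 = 0.4917%
Σ(r − μ)² = 3.9567; population σ = √(3.9567/6) = 0.8121%
Sharpe = (μ − rf) / σ = (0.4917 − 0.04) / 0.8121 = 0.4517 / 0.8121 = 0.5562

0.56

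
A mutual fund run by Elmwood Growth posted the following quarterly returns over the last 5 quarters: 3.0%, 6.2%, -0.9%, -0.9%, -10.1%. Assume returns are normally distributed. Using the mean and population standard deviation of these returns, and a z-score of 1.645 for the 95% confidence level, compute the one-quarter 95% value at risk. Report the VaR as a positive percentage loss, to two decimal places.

9.54

r̄ = (3 + 6.2 − 0.9 − 0.9 − 10.1) / 5 = -2.70 / 5 = -0.5400%
Population σ = √[Σ(r − r̄)² / 5] = √[149.6120 / 5] = √29.9224 = 5.4701%
VaR = −(r̄ − z·σ) = −(-0.5400 − 1.645 × 5.4701) = −(-9.5383) = 9.5383%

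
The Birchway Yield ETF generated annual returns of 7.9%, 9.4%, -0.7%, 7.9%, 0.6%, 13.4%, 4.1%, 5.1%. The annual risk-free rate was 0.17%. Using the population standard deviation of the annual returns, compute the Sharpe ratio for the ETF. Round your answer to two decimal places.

1.33

Mean return r̄ = 47.70 / 8 = 5.9625%
Σ(r − r̄)² = (7.9 − 5.9625)² + (9.4 − 5.9625)² + … = 151.9988
σ = √[151.9988 / 8] = 4.3589%
Sharpe = (r̄ − rf) / σ = (5.9625 − 0.17) / 4.3589 = 5.7925 / 4.3589 = 1.3289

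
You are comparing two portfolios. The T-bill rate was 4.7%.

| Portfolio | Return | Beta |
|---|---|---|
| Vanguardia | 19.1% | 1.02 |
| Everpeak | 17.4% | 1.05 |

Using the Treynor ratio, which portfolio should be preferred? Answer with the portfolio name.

Vanguardia

Vanguardia: Treynor = (19.1% − 4.7%) / 1.02 = 14.118
Everpeak: Treynor = (17.4% − 4.7%) / 1.05 = 12.095
Highest: Vanguardia (14.118).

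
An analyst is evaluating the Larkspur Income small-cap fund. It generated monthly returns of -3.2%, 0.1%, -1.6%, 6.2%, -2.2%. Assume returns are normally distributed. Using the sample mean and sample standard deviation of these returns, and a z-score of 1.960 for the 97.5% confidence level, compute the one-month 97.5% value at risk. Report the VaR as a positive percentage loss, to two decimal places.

7.47

r̄ = (-3.2 + 0.1 − 1.6 + 6.2 − 2.2) / 5 = -0.1400%
Σ(r − r̄)² = (-3.2 − (-0.1400))² + (0.1 − (-0.1400))² + … = 55.9920
σ = √[55.9920 / 4] = 3.7414%
VaR = −(r̄ − z·σ) = −(-0.1400 − 1.960 × 3.7414) = −(-7.4731) = 7.4731%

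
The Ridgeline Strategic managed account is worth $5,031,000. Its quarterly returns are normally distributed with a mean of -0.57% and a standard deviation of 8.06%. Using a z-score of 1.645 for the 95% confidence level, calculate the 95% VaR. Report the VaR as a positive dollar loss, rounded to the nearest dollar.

$695,722

Return at the 95% tail: μ − z·σ = -0.57% − 1.645 × 8.06% = -0.57 − 13.2587 = -13.8287%
VaR = −(-13.8287%) × $5,031,000 = 13.8287% × $5,031,000 = $695,722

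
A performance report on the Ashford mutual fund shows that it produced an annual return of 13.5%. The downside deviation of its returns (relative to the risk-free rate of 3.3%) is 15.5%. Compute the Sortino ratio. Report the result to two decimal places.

Sortino = (Rp − Rf) / σd = (13.5% − 3.3%) / 15.5% = 10.20% / 15.5% = 0.6581

0.66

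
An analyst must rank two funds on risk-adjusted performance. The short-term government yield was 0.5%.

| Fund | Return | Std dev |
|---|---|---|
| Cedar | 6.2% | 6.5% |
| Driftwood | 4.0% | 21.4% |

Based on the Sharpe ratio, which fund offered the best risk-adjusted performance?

Cedar: Sharpe ratio = (6.2% − 0.5%) / 6.5% = 0.877
Driftwood: Sharpe ratio = (4.0% − 0.5%) / 21.4% = 0.164
Highest: Cedar (0.877).

Cedar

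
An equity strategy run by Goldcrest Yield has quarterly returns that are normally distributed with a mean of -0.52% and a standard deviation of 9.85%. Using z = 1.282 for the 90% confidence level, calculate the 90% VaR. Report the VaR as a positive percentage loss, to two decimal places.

VaR (as % loss) = −(μ − z·σ) = −(-0.52% − 1.282 × 9.85%) = −(-13.1477%) = 13.1477%

13.15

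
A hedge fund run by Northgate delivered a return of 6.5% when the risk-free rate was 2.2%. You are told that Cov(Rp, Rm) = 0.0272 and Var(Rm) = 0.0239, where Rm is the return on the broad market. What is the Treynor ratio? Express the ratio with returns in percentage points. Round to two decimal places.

β = Cov / Var = 0.0272 / 0.0239 = 1.1381
Treynor = (Rp − Rf) / β = (6.5% − 2.2%) / 1.1381 = 4.30 / 1.1381 = 3.7782

3.78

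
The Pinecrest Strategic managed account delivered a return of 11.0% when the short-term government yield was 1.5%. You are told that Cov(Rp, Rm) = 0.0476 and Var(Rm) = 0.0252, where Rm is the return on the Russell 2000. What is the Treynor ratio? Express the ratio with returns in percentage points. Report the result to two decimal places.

β = Cov / Var = 0.0476 / 0.0252 = 1.8889
Treynor = (Rp − Rf) / β = (11.0% − 1.5%) / 1.8889 = 9.50 / 1.8889 = 5.0294

5.03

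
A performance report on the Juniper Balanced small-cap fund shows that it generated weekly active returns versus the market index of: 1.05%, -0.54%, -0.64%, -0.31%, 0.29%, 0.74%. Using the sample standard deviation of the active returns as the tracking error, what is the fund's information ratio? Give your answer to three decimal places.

r̄ = (1.05 − 0.54 − 0.64 − 0.31 + 0.29 + 0.74) / 6 = 0.590 / 6 = 0.0983%
Σ(r − r̄)² = (1.05 − 0.0983)² + (-0.54 − 0.0983)² + (-0.64 − 0.0983)² + … = 2.4735
σ = √[2.4735 / 5] = 0.7033%
IR = r̄ / tracking error = 0.0983 / 0.7033 = 0.1398

0.140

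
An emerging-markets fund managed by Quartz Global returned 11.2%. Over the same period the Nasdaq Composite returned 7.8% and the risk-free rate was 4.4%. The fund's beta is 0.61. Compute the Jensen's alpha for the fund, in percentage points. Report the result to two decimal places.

4.73

CAPM expected return = Rf + β(Rm − Rf) = 4.4% + 0.61 × (7.8% − 4.4%) = 4.4 + 0.61 × 3.40 = 6.4740%
Jensen's α = Rp − E[R] = 11.2% − 6.4740% = 4.7260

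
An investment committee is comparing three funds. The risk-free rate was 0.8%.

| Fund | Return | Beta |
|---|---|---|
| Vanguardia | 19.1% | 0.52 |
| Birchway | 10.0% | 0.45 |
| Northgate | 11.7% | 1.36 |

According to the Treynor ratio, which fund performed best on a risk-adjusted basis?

Vanguardia

Vanguardia: Treynor = (19.1% − 0.8%) / 0.52 = 35.192
Birchway: Treynor = (10.0% − 0.8%) / 0.45 = 20.444
Northgate: Treynor = (11.7% − 0.8%) / 1.36 = 8.015
Highest: Vanguardia (35.192).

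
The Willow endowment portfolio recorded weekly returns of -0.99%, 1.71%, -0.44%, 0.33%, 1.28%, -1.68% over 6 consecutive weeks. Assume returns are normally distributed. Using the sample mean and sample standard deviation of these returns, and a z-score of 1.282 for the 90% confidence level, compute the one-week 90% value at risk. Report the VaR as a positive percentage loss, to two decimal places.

r̄ = (-0.99 + 1.71 − 0.44 + 0.33 + 1.28 − 1.68) / 6 = 0.0350%
Σ(r − r̄)² = (-0.99 − 0.0350)² + (1.71 − 0.0350)² + … = 8.6602
σ = √[8.6602 / 5] = 1.3161%
VaR = −(r̄ − z·σ) = −(0.0350 − 1.282 × 1.3161) = −(-1.6522) = 1.6522%

1.65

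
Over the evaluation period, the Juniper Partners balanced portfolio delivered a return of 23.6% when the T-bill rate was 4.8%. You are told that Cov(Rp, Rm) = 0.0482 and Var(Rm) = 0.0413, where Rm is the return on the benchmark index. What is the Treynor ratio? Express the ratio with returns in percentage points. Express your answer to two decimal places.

β = Cov / Var = 0.0482 / 0.0413 = 1.1671
Treynor = (Rp − Rf) / β = (23.6% − 4.8%) / 1.1671 = 18.80 / 1.1671 = 16.1083

16.11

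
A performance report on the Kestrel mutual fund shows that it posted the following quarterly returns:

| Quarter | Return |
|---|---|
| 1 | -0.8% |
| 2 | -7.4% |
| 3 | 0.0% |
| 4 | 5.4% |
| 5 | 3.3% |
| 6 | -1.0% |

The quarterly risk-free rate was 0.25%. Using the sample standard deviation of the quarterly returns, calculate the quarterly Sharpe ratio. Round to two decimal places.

Mean return r̄ = -0.50 / 6 = -0.0833%
Sample std dev = √[96.4083 / 5] = 4.3911%
Sharpe = (r̄ − rf) / σ = (-0.0833 − 0.25) / 4.3911 = -0.3333 / 4.3911 = -0.0759

-0.08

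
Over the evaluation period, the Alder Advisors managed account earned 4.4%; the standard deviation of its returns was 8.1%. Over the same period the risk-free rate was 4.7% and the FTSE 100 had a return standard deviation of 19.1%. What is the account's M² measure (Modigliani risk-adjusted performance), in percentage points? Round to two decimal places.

3.99

Sharpe = (Rp − Rf) / σp = (4.4% − 4.7%) / 8.1% = -0.0370
M² = Rf + Sharpe × σm = 4.7% + -0.0370 × 19.1% = 3.9933%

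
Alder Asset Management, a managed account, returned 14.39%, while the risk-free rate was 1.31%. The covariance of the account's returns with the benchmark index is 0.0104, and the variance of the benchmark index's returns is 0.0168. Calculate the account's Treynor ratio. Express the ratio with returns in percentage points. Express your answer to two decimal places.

β = Cov / Var = 0.0104 / 0.0168 = 0.6190
Treynor = (Rp − Rf) / β = (14.39% − 1.31%) / 0.6190 = 13.08 / 0.6190 = 21.1309

21.13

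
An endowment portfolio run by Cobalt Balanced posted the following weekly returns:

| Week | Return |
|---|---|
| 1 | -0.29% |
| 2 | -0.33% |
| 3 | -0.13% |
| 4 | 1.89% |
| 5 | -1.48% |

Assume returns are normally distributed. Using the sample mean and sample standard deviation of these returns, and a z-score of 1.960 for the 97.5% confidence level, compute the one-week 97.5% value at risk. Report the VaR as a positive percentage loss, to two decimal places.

μ = (-0.29 − 0.33 − 0.13 + 1.89 − 1.48) / 5 = -0.0680%
Σ(r − μ)² = (-0.29 − (-0.0680))² + (-0.33 − (-0.0680))² + (-0.13 − (-0.0680))² + … = 5.9493
σ = √[5.9493 / 4] = 1.2196%
VaR = −(μ − z·σ) = −(-0.0680 − 1.960 × 1.2196) = −(-2.4584) = 2.4584%

2.46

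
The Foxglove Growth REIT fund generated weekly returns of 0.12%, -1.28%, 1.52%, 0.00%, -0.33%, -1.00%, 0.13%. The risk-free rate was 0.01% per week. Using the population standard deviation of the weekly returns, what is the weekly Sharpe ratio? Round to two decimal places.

r̄ = (0.12 − 1.28 + 1.52 + 0 − 0.33 − 1 + 0.13) / 7 = -0.840 / 7 = -0.1200%
Population std dev = √[4.9882 / 7] = 0.8442%
Sharpe = (r̄ − rf) / σ = (-0.1200 − 0.01) / 0.8442 = -0.1300 / 0.8442 = -0.1540

-0.15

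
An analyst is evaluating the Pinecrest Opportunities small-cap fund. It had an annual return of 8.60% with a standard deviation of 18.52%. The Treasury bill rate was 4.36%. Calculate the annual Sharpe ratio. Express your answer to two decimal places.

0.23

Sharpe = (Rp − Rf) / σp = (8.60% − 4.36%) / 18.52% = 4.24% / 18.52% = 0.2289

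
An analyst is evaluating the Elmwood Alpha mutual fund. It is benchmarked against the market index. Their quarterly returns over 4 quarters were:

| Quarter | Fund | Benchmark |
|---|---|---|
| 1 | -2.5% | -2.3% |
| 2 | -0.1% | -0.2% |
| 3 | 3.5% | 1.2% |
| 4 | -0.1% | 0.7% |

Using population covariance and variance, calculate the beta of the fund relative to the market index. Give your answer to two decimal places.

r̄p = 0.2000%,  r̄m = -0.1500%
Cov = Σ(rp − r̄p)(rm − r̄m) / 4 = 2.5050
Var(rm) = Σ(rm − r̄m)² / 4 = 1.7925
β = Cov / Var = 2.5050 / 1.7925 = 1.3975

1.40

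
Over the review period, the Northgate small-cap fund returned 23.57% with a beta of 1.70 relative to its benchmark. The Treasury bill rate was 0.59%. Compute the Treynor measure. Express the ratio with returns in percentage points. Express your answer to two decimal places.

Treynor = (Rp − Rf) / β = (23.57% − 0.59%) / 1.70 = 22.98 / 1.70 = 13.5176

13.52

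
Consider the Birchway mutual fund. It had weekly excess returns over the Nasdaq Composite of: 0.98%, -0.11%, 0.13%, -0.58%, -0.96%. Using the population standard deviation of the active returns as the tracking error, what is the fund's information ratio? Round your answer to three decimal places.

Mean return r̄ = -0.540 / 5 = -0.1080%
Σ(r − r̄)² = (0.98 − (-0.1080))² + (-0.11 − (-0.1080))² + … = 2.1891
σ = √[2.1891 / 5] = 0.6617%
IR = r̄ / tracking error = -0.1080 / 0.6617 = -0.1632

-0.163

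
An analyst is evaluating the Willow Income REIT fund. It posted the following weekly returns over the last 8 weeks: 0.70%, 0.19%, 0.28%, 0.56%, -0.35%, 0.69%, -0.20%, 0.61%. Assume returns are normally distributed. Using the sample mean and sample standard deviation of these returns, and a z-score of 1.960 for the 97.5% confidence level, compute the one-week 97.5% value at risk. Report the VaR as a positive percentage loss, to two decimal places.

0.49

r̄ = (0.7 + 0.19 + 0.28 + 0.56 − 0.35 + 0.69 − 0.2 + 0.61) / 8 = 0.3100%
Σ(r − r̄)² = (0.7 − 0.3100)² + (0.19 − 0.3100)² + (0.28 − 0.3100)² + … = 1.1600
sample σ = √(1.1600 / 7) = √0.1657 = 0.4071%
VaR = −(r̄ − z·σ) = −(0.3100 − 1.960 × 0.4071) = −(-0.4879) = 0.4879%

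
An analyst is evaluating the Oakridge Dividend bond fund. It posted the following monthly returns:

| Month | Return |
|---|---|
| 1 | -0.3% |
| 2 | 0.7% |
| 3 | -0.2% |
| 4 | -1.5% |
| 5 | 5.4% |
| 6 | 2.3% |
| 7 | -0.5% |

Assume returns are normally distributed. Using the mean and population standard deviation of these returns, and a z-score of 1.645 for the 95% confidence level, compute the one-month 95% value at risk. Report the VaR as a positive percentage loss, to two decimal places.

2.71

μ = (-0.3 + 0.7 − 0.2 − 1.5 + 5.4 + 2.3 − 0.5) / 7 = 5.90 / 7 = 0.8429%
Σ(r − μ)² = (-0.3 − 0.8429)² + (0.7 − 0.8429)² + … = 32.5971
population σ = √(32.5971 / 7) = √4.6567 = 2.1579%
VaR = −(μ − z·σ) = −(0.8429 − 1.645 × 2.1579) = −(-2.7068) = 2.7068%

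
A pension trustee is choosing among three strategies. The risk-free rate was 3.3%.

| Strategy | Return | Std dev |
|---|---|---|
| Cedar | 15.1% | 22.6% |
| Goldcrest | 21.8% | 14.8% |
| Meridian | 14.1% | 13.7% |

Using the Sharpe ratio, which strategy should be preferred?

Goldcrest

Cedar: Sharpe ratio = (15.1% − 3.3%) / 22.6% = 0.522
Goldcrest: Sharpe ratio = (21.8% − 3.3%) / 14.8% = 1.250
Meridian: Sharpe ratio = (14.1% − 3.3%) / 13.7% = 0.788
Highest: Goldcrest (1.250).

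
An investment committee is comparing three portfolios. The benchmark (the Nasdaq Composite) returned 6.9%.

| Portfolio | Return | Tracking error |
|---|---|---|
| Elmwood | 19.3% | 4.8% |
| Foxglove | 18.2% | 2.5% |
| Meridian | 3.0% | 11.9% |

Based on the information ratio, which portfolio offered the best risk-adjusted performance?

Foxglove

Elmwood: IR = (19.3% − 6.9%) / 4.8% = 2.583
Foxglove: IR = (18.2% − 6.9%) / 2.5% = 4.520
Meridian: IR = (3.0% − 6.9%) / 11.9% = -0.328
Highest: Foxglove (4.520).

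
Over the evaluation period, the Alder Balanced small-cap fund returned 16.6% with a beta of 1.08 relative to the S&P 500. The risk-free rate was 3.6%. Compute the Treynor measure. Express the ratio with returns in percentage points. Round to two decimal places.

Treynor = (Rp − Rf) / β = (16.6% − 3.6%) / 1.08 = 13.00 / 1.08 = 12.0370

12.04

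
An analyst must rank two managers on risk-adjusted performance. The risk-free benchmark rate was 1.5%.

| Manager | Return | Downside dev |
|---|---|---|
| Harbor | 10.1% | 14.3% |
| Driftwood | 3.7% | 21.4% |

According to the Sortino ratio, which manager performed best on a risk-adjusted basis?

Harbor

Harbor: Sortino ratio = (10.1% − 1.5%) / 14.3% = 0.601
Driftwood: Sortino ratio = (3.7% − 1.5%) / 21.4% = 0.103
Highest: Harbor (0.601).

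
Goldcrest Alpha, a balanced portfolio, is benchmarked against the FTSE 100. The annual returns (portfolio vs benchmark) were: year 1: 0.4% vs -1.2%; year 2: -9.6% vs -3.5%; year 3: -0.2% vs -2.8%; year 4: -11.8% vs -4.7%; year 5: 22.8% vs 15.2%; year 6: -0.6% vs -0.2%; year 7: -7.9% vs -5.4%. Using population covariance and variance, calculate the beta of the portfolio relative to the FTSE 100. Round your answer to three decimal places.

1.571

r̄p = -0.9857%,  r̄m = -0.3714%
Cov = Σ(rp − r̄p)(rm − r̄m) / 7 = 67.9882
Var(rm) = Σ(rm − r̄m)² / 7 = 43.2706
β = Cov / Var = 67.9882 / 43.2706 = 1.5712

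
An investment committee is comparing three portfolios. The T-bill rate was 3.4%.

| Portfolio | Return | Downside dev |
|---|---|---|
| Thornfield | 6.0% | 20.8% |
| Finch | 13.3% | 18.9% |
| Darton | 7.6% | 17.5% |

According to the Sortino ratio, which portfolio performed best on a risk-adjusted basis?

Finch

Thornfield: Sortino ratio = (6.0% − 3.4%) / 20.8% = 0.125
Finch: Sortino ratio = (13.3% − 3.4%) / 18.9% = 0.524
Darton: Sortino ratio = (7.6% − 3.4%) / 17.5% = 0.240
Highest: Finch (0.524).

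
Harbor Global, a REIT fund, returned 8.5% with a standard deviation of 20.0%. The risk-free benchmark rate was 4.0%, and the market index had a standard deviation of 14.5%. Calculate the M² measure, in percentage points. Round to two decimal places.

7.26

Sharpe = (Rp − Rf) / σp = (8.5% − 4.0%) / 20.0% = 0.2250
M² = Rf + Sharpe × σm = 4.0% + 0.2250 × 14.5% = 7.2625%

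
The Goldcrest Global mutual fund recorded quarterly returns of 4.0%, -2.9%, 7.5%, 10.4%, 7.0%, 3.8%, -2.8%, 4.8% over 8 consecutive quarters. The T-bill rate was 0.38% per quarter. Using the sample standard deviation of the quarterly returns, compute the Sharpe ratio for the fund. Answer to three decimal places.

0.760

Mean return r̄ = 31.80 / 8 = 3.9750%
Σ(r − r̄)² = 156.7350; sample σ = √(156.7350/7) = 4.7319%
Sharpe = (r̄ − rf) / σ = (3.9750 − 0.38) / 4.7319 = 3.5950 / 4.7319 = 0.7597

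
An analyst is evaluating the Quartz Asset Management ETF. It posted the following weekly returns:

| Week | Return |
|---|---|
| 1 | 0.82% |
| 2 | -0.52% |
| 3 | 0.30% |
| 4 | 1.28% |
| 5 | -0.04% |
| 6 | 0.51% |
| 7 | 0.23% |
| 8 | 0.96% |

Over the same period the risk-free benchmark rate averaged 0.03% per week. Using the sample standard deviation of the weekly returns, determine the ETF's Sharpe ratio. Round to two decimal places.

Mean return r̄ = 3.540 / 8 = 0.4425%
Sample std dev = √[2.3410 / 7] = 0.5783%
Sharpe = (r̄ − rf) / σ = (0.4425 − 0.03) / 0.5783 = 0.4125 / 0.5783 = 0.7133

0.71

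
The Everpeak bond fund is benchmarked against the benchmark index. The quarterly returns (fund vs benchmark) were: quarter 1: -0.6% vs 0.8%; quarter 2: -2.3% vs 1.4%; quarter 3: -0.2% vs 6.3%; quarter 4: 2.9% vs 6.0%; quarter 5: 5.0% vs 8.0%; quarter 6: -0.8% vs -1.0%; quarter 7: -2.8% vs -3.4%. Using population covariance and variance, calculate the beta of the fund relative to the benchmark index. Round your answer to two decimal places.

0.55

r̄p = 0.1714%,  r̄m = 2.5857%
Cov = Σ(rp − r̄p)(rm − r̄m) / 7 = 8.5224
Var(rm) = Σ(rm − r̄m)² / 7 = 15.4355
β = Cov / Var = 8.5224 / 15.4355 = 0.5521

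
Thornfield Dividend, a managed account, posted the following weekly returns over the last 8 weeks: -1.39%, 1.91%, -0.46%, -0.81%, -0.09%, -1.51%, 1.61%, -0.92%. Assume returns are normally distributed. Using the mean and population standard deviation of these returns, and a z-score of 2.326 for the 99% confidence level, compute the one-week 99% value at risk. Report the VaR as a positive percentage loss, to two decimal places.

μ = (-1.39 + 1.91 − 0.46 − 0.81 − 0.09 − 1.51 + 1.61 − 0.92) / 8 = -1.660 / 8 = -0.2075%
Σ(r − μ)² = 11.8302; population σ = √(11.8302/8) = 1.2160%
VaR = −(μ − z·σ) = −(-0.2075 − 2.326 × 1.2160) = −(-3.0359) = 3.0359%

3.04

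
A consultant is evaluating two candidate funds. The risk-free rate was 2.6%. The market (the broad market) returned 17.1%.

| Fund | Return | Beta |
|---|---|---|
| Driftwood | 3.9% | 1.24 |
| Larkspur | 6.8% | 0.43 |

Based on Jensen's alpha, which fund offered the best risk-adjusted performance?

Larkspur

Driftwood: α = 3.9% − [2.6% + 1.24 × (17.1% − 2.6%)] = -16.680
Larkspur: α = 6.8% − [2.6% + 0.43 × (17.1% − 2.6%)] = -2.035
Highest: Larkspur (-2.035).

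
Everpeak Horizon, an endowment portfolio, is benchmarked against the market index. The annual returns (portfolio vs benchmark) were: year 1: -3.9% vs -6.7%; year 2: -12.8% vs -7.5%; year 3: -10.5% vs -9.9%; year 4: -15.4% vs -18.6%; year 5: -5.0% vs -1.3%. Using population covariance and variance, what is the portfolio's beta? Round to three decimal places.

0.627

r̄p = -9.5200%,  r̄m = -8.8000%
Cov = Σ(rp − r̄p)(rm − r̄m) / 5 = 20.0280
Var(rm) = Σ(rm − r̄m)² / 5 = 31.9200
β = Cov / Var = 20.0280 / 31.9200 = 0.6274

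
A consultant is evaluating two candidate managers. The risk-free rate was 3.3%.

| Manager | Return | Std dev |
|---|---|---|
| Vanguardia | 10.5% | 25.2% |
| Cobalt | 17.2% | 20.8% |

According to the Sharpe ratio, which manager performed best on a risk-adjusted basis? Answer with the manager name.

Cobalt

Vanguardia: Sharpe ratio = (10.5% − 3.3%) / 25.2% = 0.286
Cobalt: Sharpe ratio = (17.2% − 3.3%) / 20.8% = 0.668
Highest: Cobalt (0.668).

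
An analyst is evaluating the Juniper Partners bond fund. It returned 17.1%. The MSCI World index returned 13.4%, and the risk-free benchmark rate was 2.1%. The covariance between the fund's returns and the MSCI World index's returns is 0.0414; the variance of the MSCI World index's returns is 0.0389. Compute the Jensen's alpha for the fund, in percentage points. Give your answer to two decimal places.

2.97

β = Cov / Var = 0.0414 / 0.0389 = 1.0643
E[R] = Rf + β(Rm − Rf) = 2.1% + 1.0643 × (13.4% − 2.1%) = 14.1266%
α = Rp − E[R] = 17.1% − 14.1266% = 2.9734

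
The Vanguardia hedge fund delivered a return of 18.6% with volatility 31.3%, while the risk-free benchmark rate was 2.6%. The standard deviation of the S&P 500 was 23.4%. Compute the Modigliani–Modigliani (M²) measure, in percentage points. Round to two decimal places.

14.56

Sharpe = (Rp − Rf) / σp = (18.6% − 2.6%) / 31.3% = 0.5112
M² = Rf + Sharpe × σm = 2.6% + 0.5112 × 23.4% = 14.5621%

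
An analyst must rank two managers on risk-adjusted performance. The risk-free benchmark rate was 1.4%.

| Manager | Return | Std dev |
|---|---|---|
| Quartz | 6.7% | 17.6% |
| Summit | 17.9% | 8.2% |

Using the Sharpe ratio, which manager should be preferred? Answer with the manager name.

Quartz: Sharpe ratio = (6.7% − 1.4%) / 17.6% = 0.301
Summit: Sharpe ratio = (17.9% − 1.4%) / 8.2% = 2.012
Highest: Summit (2.012).

Summit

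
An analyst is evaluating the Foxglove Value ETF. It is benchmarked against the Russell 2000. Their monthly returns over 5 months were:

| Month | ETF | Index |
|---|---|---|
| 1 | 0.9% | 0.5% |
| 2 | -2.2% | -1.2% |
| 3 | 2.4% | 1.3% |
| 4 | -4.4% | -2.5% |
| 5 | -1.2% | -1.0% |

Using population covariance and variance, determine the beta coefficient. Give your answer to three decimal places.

1.766

r̄p = -0.9000%,  r̄m = -0.5800%
Cov = Σ(rp − r̄p)(rm − r̄m) / 5 = 3.1600
Var(rm) = Σ(rm − r̄m)² / 5 = 1.7896
β = Cov / Var = 3.1600 / 1.7896 = 1.7658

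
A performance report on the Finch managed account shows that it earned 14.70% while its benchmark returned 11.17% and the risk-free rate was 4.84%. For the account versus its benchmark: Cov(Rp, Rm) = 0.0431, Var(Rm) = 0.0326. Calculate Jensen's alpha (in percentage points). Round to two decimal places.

1.49

β = Cov / Var = 0.0431 / 0.0326 = 1.3221
E[R] = Rf + β(Rm − Rf) = 4.84% + 1.3221 × (11.17% − 4.84%) = 13.2089%
α = Rp − E[R] = 14.70% − 13.2089% = 1.4911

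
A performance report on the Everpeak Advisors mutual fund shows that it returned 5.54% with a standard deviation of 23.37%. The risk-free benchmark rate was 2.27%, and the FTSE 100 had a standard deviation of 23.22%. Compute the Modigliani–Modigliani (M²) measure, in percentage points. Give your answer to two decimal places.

5.52

Sharpe = (Rp − Rf) / σp = (5.54% − 2.27%) / 23.37% = 0.1399
M² = Rf + Sharpe × σm = 2.27% + 0.1399 × 23.22% = 5.5185%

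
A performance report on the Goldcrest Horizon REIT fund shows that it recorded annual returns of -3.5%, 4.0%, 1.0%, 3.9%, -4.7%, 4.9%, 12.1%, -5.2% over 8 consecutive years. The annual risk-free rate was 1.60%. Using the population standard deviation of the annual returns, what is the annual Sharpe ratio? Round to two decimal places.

-0.01

μ = (-3.5 + 4 + 1 + 3.9 − 4.7 + 4.9 + 12.1 − 5.2) / 8 = 12.50 / 8 = 1.5625%
Σ(r − μ)² = (-3.5 − 1.5625)² + (4 − 1.5625)² + (1 − 1.5625)² + … = 244.4788
σ = √[244.4788 / 8] = 5.5281%
Sharpe = (μ − rf) / σ = (1.5625 − 1.6) / 5.5281 = -0.0375 / 5.5281 = -0.0068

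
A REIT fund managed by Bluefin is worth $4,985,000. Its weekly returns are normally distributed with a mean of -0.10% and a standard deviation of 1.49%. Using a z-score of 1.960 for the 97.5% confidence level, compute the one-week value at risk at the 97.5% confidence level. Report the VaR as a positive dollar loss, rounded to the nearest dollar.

$150,567

Return at the 97.5% tail: μ − z·σ = -0.10% − 1.960 × 1.49% = -0.1 − 2.9204 = -3.0204%
VaR = −(-3.0204%) × $4,985,000 = 3.0204% × $4,985,000 = $150,567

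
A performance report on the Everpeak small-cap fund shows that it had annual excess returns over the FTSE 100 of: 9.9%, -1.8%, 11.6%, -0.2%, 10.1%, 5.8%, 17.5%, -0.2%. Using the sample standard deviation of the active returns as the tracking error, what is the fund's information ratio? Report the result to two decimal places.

0.96

μ = (9.9 − 1.8 + 11.6 − 0.2 + 10.1 + 5.8 + 17.5 − 0.2) / 8 = 6.5875%
Sample σ = √[Σ(r − μ)² / 7] = √[330.6288 / 7] = √47.2327 = 6.8726%
IR = μ / tracking error = 6.5875 / 6.8726 = 0.9585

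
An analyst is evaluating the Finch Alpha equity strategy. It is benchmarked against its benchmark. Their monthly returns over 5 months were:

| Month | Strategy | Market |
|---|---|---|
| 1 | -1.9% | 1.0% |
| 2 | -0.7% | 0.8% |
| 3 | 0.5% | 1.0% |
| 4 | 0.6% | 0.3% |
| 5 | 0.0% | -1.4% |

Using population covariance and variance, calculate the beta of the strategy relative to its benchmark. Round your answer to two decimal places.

r̄p = -0.3000%,  r̄m = 0.3400%
Cov = Σ(rp − r̄p)(rm − r̄m) / 5 = -0.2540
Var(rm) = Σ(rm − r̄m)² / 5 = 0.8224
β = Cov / Var = -0.2540 / 0.8224 = -0.3089

-0.31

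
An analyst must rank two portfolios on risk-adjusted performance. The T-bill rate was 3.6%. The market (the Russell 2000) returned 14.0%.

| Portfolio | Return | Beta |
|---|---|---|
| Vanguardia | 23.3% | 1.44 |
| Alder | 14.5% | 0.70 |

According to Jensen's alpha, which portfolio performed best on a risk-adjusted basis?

Vanguardia

Vanguardia: α = 23.3% − [3.6% + 1.44 × (14.0% − 3.6%)] = 4.724
Alder: α = 14.5% − [3.6% + 0.70 × (14.0% − 3.6%)] = 3.620
Highest: Vanguardia (4.724).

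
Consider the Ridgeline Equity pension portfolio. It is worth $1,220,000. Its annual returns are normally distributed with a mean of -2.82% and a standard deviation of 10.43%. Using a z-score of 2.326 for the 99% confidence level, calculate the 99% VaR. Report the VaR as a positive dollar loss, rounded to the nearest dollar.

$330,378

Return at the 99% tail: μ − z·σ = -2.82% − 2.326 × 10.43% = -2.82 − 24.26018 = -27.08018%
VaR = −(-27.08018%) × $1,220,000 = 27.08018% × $1,220,000 = $330,378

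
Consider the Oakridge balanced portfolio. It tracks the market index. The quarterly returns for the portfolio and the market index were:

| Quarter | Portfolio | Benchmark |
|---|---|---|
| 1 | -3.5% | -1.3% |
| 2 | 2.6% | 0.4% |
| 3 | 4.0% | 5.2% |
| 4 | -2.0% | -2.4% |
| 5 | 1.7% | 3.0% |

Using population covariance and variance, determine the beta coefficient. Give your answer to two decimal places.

r̄p = 0.5600%,  r̄m = 0.9800%
Cov = Σ(rp − r̄p)(rm − r̄m) / 5 = 6.7092
Var(rm) = Σ(rm − r̄m)² / 5 = 7.7696
β = Cov / Var = 6.7092 / 7.7696 = 0.8635

0.86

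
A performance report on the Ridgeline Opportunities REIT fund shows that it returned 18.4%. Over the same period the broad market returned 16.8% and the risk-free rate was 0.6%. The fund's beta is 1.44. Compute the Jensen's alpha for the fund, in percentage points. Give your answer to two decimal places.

-5.53

CAPM expected return = Rf + β(Rm − Rf) = 0.6% + 1.44 × (16.8% − 0.6%) = 0.6 + 1.44 × 16.20 = 23.9280%
Jensen's α = Rp − E[R] = 18.4% − 23.9280% = -5.5280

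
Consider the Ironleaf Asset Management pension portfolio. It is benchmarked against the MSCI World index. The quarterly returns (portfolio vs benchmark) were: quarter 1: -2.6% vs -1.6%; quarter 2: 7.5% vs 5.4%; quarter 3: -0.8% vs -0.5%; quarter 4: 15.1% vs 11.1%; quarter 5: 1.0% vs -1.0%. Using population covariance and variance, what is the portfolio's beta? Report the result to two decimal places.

1.31

r̄p = 4.0400%,  r̄m = 2.6800%
Cov = Σ(rp − r̄p)(rm − r̄m) / 5 = 31.5068
Var(rm) = Σ(rm − r̄m)² / 5 = 24.0536
β = Cov / Var = 31.5068 / 24.0536 = 1.3099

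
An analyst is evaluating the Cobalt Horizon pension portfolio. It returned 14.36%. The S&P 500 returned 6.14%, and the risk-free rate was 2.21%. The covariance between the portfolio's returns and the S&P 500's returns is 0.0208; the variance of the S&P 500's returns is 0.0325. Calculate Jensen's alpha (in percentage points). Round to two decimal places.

β = Cov / Var = 0.0208 / 0.0325 = 0.6400
E[R] = Rf + β(Rm − Rf) = 2.21% + 0.6400 × (6.14% − 2.21%) = 4.7252%
α = Rp − E[R] = 14.36% − 4.7252% = 9.6348

9.63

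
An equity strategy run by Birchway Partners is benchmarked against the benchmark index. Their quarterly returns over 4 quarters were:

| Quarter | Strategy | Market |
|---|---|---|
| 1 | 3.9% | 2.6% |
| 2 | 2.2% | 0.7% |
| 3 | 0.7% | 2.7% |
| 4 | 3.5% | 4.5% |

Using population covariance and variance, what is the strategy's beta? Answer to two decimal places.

0.32

r̄p = 2.5750%,  r̄m = 2.6250%
Cov = Σ(rp − r̄p)(rm − r̄m) / 4 = 0.5706
Var(rm) = Σ(rm − r̄m)² / 4 = 1.8069
β = Cov / Var = 0.5706 / 1.8069 = 0.3158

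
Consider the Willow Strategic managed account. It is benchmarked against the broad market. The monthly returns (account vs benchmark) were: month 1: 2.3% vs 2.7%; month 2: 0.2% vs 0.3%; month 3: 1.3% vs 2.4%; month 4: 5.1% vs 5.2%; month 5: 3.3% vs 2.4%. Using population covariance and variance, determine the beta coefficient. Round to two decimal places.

1.00

r̄p = 2.4400%,  r̄m = 2.6000%
Cov = Σ(rp − r̄p)(rm − r̄m) / 5 = 2.4220
Var(rm) = Σ(rm − r̄m)² / 5 = 2.4280
β = Cov / Var = 2.4220 / 2.4280 = 0.9975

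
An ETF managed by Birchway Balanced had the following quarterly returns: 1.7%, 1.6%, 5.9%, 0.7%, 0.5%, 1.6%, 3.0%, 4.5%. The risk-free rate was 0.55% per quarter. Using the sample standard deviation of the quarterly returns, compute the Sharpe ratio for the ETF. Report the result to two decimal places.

Mean return r̄ = 19.50 / 8 = 2.4375%
Sample σ = √[Σ(r − r̄)² / 7] = √[25.2788 / 7] = √3.6113 = 1.9003%
Sharpe = (r̄ − rf) / σ = (2.4375 − 0.55) / 1.9003 = 1.8875 / 1.9003 = 0.9933

0.99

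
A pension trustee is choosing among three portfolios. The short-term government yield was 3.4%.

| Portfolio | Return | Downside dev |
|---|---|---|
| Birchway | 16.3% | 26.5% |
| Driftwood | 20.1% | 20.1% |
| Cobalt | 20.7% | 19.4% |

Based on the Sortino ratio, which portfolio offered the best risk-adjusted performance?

Birchway: Sortino ratio = (16.3% − 3.4%) / 26.5% = 0.487
Driftwood: Sortino ratio = (20.1% − 3.4%) / 20.1% = 0.831
Cobalt: Sortino ratio = (20.7% − 3.4%) / 19.4% = 0.892
Highest: Cobalt (0.892).

Cobalt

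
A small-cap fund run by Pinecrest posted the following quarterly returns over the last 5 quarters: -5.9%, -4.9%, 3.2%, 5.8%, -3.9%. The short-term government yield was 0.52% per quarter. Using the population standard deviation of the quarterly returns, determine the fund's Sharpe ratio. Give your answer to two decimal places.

-0.35

μ = (-5.9 − 4.9 + 3.2 + 5.8 − 3.9) / 5 = -1.1400%
Population std dev = √[111.4120 / 5] = 4.7204%
Sharpe = (μ − rf) / σ = (-1.1400 − 0.52) / 4.7204 = -1.6600 / 4.7204 = -0.3517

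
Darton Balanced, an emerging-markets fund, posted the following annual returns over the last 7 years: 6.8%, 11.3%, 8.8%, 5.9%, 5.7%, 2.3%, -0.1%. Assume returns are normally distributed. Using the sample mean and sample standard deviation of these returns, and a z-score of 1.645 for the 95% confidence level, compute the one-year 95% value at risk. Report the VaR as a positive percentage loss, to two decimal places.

μ = (6.8 + 11.3 + 8.8 + 5.9 + 5.7 + 2.3 − 0.1) / 7 = 5.8143%
Σ(r − μ)² = 87.3286; sample σ = √(87.3286/6) = 3.8151%
VaR = −(μ − z·σ) = −(5.8143 − 1.645 × 3.8151) = −(-0.4615) = 0.4615%

0.46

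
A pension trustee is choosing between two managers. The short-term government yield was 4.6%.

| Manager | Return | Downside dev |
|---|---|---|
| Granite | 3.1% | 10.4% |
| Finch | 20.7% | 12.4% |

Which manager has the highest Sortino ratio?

Finch

Granite: Sortino ratio = (3.1% − 4.6%) / 10.4% = -0.144
Finch: Sortino ratio = (20.7% − 4.6%) / 12.4% = 1.298
Highest: Finch (1.298).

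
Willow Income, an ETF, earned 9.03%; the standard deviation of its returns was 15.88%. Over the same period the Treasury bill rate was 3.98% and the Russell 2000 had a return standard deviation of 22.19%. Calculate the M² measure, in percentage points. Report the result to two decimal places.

11.04

Sharpe = (Rp − Rf) / σp = (9.03% − 3.98%) / 15.88% = 0.3180
M² = Rf + Sharpe × σm = 3.98% + 0.3180 × 22.19% = 11.0364%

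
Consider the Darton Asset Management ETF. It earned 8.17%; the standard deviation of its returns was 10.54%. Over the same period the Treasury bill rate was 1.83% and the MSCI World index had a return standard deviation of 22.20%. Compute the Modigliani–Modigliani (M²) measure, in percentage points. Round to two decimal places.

Sharpe = (Rp − Rf) / σp = (8.17% − 1.83%) / 10.54% = 0.6015
M² = Rf + Sharpe × σm = 1.83% + 0.6015 × 22.20% = 15.1833%

15.18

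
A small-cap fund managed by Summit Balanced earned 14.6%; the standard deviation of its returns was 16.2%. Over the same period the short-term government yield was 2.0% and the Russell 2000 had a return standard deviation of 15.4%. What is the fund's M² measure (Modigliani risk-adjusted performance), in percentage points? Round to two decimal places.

13.98

Sharpe = (Rp − Rf) / σp = (14.6% − 2.0%) / 16.2% = 0.7778
M² = Rf + Sharpe × σm = 2.0% + 0.7778 × 15.4% = 13.9781%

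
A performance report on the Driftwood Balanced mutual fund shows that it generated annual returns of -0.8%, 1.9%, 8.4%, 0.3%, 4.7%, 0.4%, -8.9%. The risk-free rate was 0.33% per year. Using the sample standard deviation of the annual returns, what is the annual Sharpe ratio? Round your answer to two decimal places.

0.10

r̄ = (-0.8 + 1.9 + 8.4 + 0.3 + 4.7 + 0.4 − 8.9) / 7 = 6.00 / 7 = 0.8571%
Σ(r − r̄)² = (-0.8 − 0.8571)² + (1.9 − 0.8571)² + … = 171.2171
sample σ = √(171.2171 / 6) = √28.5362 = 5.3419%
Sharpe = (r̄ − rf) / σ = (0.8571 − 0.33) / 5.3419 = 0.5271 / 5.3419 = 0.0987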